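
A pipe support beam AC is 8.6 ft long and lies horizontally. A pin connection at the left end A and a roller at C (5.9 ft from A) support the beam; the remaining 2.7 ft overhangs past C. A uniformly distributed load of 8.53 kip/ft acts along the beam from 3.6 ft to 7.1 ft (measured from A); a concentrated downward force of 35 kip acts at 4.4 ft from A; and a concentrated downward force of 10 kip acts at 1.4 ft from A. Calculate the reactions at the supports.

A_x = 0, A_y = 19.31 kip, C_y = 55.55 kip

Resultant of the distributed load: 8.53 × 3.5 = 29.855 kip at 5.35 ft from A.
ΣM about A: C_y·5.9 − (8.53·3.5)·5.35 − 35·4.4 − 10·1.4 = 0 → C_y = 327.72425/5.9 = 55.5465 ≈ 55.55 kip.
ΣF_y = 0: A_y + 55.5465 − 8.53·3.5 − 35 − 10 = 0 → A_y = 19.31 kip.
ΣF_x = 0: no horizontal applied forces, so A_x = 0.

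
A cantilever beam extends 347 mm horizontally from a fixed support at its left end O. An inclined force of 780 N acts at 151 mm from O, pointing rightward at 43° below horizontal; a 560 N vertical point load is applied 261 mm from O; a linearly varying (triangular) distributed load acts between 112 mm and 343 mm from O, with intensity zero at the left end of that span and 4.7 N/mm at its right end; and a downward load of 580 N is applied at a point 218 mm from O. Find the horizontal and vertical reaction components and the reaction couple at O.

Resultant of the triangular load: ½ × 4.7 × 231 = 542.85 N, acting at 266 mm from O (one-third of the span from the peak).
ΣF_x = 0: O_x + 780·cos43° = 0 → O_x = -570.5 N.
ΣF_y = 0: O_y − 780·sin43° − 560 − ½·4.7·231 − 580 = 0 → O_y = 2215 N.
ΣM about O: M_O − 780·sin43°·151 − 560·261 − (½·4.7·231)·266 − 580·218 = 0 → M_O = 497300 N·mm.

O_x = -570.5 N, O_y = 2215 N, M_O = 497300 N·mm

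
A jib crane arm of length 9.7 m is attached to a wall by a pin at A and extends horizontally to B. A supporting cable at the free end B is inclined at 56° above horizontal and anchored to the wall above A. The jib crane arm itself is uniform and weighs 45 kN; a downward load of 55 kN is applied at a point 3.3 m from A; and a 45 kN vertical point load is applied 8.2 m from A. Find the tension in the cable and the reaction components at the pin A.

ΣM about A: T·sin56°·9.7 − 45·4.85 − 55·3.3 − 45·8.2 = 0 → T = 768.75/(9.7·0.829038) = 95.5958 ≈ 95.60 kN.
ΣF_x = 0: A_x − T·cos56° = 0 → A_x = 95.5958 × 0.559193 = 53.46 kN.
ΣF_y = 0: A_y + T·sin56° − 45 − 55 − 45 = 0 → A_y = 145 − 95.5958 × 0.829038 = 65.75 kN.

T = 95.60 kN, A_x = 53.46 kN, A_y = 65.75 kN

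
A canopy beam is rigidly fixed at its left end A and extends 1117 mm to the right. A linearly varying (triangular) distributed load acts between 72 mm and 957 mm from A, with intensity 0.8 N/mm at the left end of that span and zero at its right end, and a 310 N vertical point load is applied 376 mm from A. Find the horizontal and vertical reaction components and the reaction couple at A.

Resultant of the triangular load: ½ × 0.8 × 885 = 354 N, acting at 367 mm from A (one-third of the span from the peak).
ΣF_x = 0: A_x = 0.
ΣF_y = 0: A_y − ½·0.8·885 − 310 = 0 → A_y = 664.0 N.
ΣM about A: M_A − (½·0.8·885)·367 − 310·376 = 0 → M_A = 246500 N·mm.

A_x = 0, A_y = 664.0 N, M_A = 246500 N·mm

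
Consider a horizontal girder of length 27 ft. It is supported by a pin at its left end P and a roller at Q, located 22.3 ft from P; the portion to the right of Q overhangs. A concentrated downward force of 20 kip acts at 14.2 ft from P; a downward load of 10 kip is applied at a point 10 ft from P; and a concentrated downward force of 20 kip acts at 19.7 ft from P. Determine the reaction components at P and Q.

ΣM about P: Q_y·22.3 − 20·14.2 − 10·10 − 20·19.7 = 0 → Q_y = 778/22.3 = 34.8879 ≈ 34.89 kip.
ΣF_y = 0: P_y + 34.8879 − 20 − 10 − 20 = 0 → P_y = 15.11 kip.
ΣF_x = 0: no horizontal applied forces, so P_x = 0.

P_x = 0, P_y = 15.11 kip, Q_y = 34.89 kip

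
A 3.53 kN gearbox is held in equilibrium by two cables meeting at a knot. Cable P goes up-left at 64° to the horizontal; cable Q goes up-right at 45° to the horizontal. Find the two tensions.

ΣF_x = 0: −T_P·cos64° + T_Q·cos45° = 0 → T_Q = 0.61995·T_P.
ΣF_y = 0: T_P·sin64° + T_Q·sin45° = 3.53.
Substitute: T_P·(0.898794 + 0.61995·0.707107) = 3.53 → T_P = 2.63991 ≈ 2.640 kN.
Then T_Q = 0.61995 × 2.63991 = 1.637 kN.

T_P = 2.640 kN, T_Q = 1.637 kN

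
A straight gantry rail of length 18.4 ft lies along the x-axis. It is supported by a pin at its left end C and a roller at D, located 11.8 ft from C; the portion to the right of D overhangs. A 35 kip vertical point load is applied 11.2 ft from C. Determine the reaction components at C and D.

Moments about C: D_y·11.8 − 35·11.2 = 0 → D_y = 392/11.8 = 33.2203 ≈ 33.22 kip.
ΣF_y = 0: C_y + 33.2203 − 35 = 0 → C_y = 1.780 kip.
ΣF_x = 0: no horizontal applied forces, so C_x = 0.

C_x = 0, C_y = 1.780 kip, D_y = 33.22 kip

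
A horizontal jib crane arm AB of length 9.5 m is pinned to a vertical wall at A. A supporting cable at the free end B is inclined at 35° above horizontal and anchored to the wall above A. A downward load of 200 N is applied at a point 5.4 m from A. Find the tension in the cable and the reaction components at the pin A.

T = 198.2 N, A_x = 162.4 N, A_y = 86.32 N

ΣM about A: T·sin35°·9.5 − 200·5.4 = 0 → T = 1080/(9.5·0.573576) = 198.203 ≈ 198.2 N.
ΣF_x = 0: A_x − T·cos35° = 0 → A_x = 198.203 × 0.819152 = 162.4 N.
ΣF_y = 0: A_y + T·sin35° − 200 = 0 → A_y = 200 − 198.203 × 0.573576 = 86.32 N.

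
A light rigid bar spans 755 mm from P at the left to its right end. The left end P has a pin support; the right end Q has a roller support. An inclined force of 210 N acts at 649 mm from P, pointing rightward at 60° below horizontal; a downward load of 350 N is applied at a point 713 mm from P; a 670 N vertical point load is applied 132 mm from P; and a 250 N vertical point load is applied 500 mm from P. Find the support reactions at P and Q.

P_x = -105.0 N, P_y = 682.3 N, Q_y = 769.6 N

Moments about P: Q_y·755 − 210·sin60°·649 − 350·713 − 670·132 − 250·500 = 0 → Q_y = 581021/755 = 769.564 ≈ 769.6 N.
ΣF_y = 0: P_y + 769.564 − 210·sin60° − 350 − 670 − 250 = 0 → P_y = 682.3 N.
ΣF_x = 0: P_x + 210·cos60° = 0 → P_x = -105.0 N.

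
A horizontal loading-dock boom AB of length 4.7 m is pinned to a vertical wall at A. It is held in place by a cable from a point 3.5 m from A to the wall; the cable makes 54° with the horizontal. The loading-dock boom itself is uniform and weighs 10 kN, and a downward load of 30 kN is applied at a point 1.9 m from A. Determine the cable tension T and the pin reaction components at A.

T = 28.43 kN, A_x = 16.71 kN, A_y = 17.00 kN

ΣM about A: T·sin54°·3.5 − 10·2.35 − 30·1.9 = 0 → T = 80.5/(3.5·0.809017) = 28.4296 ≈ 28.43 kN.
ΣF_x = 0: A_x − T·cos54° = 0 → A_x = 28.4296 × 0.587785 = 16.71 kN.
ΣF_y = 0: A_y + T·sin54° − 10 − 30 = 0 → A_y = 40 − 28.4296 × 0.809017 = 17.00 kN.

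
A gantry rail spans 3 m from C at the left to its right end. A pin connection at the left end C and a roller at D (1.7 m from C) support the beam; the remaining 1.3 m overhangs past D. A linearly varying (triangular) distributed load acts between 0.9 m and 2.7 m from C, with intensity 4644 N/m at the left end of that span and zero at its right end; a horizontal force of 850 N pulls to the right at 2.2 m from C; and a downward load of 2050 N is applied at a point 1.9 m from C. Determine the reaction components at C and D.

C_x = -850.0 N, C_y = 250.5 N, D_y = 5979 N

Resultant of the triangular load: ½ × 4644 × 1.8 = 4179.6 N, acting at 1.5 m from C (one-third of the span from the peak).
ΣM about C: D_y·1.7 − (½·4644·1.8)·1.5 − 2050·1.9 = 0 → D_y = 10164.4/1.7 = 5979.06 ≈ 5979 N.
ΣF_y = 0: C_y + 5979.06 − ½·4644·1.8 − 2050 = 0 → C_y = 250.5 N.
ΣF_x = 0: C_x + 850 = 0 → C_x = -850.0 N.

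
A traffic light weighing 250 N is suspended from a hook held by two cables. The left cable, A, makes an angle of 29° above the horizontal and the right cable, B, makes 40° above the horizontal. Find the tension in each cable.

ΣF_x = 0: −T_A·cos29° + T_B·cos40° = 0 → T_B = 1.14173·T_A.
ΣF_y = 0: T_A·sin29° + T_B·sin40° = 250.
Substitute: T_A·(0.48481 + 1.14173·0.642788) = 250 → T_A = 205.137 ≈ 205.1 N.
Then T_B = 1.14173 × 205.137 = 234.2 N.

T_A = 205.1 N, T_B = 234.2 N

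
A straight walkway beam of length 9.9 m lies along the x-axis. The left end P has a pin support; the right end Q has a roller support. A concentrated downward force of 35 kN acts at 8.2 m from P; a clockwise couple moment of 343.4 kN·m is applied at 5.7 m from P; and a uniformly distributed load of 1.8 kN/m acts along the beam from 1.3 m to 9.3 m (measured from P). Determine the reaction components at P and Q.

Resultant of the distributed load: 1.8 × 8 = 14.4 kN at 5.3 m from P.
ΣM about P: Q_y·9.9 − 35·8.2 − 343.4 − (1.8·8)·5.3 = 0 → Q_y = 706.72/9.9 = 71.3859 ≈ 71.39 kN.
ΣF_y = 0: P_y + 71.3859 − 35 − 1.8·8 = 0 → P_y = -21.99 kN.
ΣF_x = 0: no horizontal applied forces, so P_x = 0.

P_x = 0, P_y = -21.99 kN, Q_y = 71.39 kN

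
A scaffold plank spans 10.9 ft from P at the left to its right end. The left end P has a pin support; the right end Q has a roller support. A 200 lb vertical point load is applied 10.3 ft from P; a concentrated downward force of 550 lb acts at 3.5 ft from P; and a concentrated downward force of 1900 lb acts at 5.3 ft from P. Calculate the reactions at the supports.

P_x = 0, P_y = 1361 lb, Q_y = 1289 lb

ΣM about P: Q_y·10.9 − 200·10.3 − 550·3.5 − 1900·5.3 = 0 → Q_y = 14055/10.9 = 1289.45 ≈ 1289 lb.
ΣF_y = 0: P_y + 1289.45 − 200 − 550 − 1900 = 0 → P_y = 1361 lb.
ΣF_x = 0: no horizontal applied forces, so P_x = 0.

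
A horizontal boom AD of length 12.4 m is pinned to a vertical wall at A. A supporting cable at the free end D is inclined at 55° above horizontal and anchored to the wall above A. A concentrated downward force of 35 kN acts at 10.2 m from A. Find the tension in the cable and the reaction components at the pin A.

ΣM about A: T·sin55°·12.4 − 35·10.2 = 0 → T = 357/(12.4·0.819152) = 35.1465 ≈ 35.15 kN.
ΣF_x = 0: A_x − T·cos55° = 0 → A_x = 35.1465 × 0.573576 = 20.16 kN.
ΣF_y = 0: A_y + T·sin55° − 35 = 0 → A_y = 35 − 35.1465 × 0.819152 = 6.210 kN.

T = 35.15 kN, A_x = 20.16 kN, A_y = 6.210 kN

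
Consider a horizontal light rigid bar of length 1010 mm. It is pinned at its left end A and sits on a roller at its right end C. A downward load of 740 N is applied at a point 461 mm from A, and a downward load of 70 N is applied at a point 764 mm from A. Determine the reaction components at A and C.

A_x = 0, A_y = 419.3 N, C_y = 390.7 N

ΣM about A: C_y·1010 − 740·461 − 70·764 = 0 → C_y = 394620/1010 = 390.713 ≈ 390.7 N.
ΣF_y = 0: A_y + 390.713 − 740 − 70 = 0 → A_y = 419.3 N.
ΣF_x = 0: no horizontal applied forces, so A_x = 0.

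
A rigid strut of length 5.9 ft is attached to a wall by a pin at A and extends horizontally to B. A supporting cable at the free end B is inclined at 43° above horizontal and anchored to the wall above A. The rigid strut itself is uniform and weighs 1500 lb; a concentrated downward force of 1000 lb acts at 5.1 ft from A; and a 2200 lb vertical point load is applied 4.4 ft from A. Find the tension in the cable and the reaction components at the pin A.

ΣM about A: T·sin43°·5.9 − 1500·2.95 − 1000·5.1 − 2200·4.4 = 0 → T = 19205/(5.9·0.681998) = 4772.87 ≈ 4773 lb.
ΣF_x = 0: A_x − T·cos43° = 0 → A_x = 4772.87 × 0.731354 = 3491 lb.
ΣF_y = 0: A_y + T·sin43° − 1500 − 1000 − 2200 = 0 → A_y = 4700 − 4772.87 × 0.681998 = 1445 lb.

T = 4773 lb, A_x = 3491 lb, A_y = 1445 lb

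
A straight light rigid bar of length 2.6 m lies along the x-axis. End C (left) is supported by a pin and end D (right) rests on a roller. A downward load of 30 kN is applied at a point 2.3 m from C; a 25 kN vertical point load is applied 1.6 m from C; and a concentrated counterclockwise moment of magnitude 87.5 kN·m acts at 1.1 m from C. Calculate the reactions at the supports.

ΣM about C: D_y·2.6 − 30·2.3 − 25·1.6 + 87.5 = 0 → D_y = 21.5/2.6 = 8.26923 ≈ 8.269 kN.
ΣF_y = 0: C_y + 8.26923 − 30 − 25 = 0 → C_y = 46.73 kN.
ΣF_x = 0: no horizontal applied forces, so C_x = 0.

C_x = 0, C_y = 46.73 kN, D_y = 8.269 kN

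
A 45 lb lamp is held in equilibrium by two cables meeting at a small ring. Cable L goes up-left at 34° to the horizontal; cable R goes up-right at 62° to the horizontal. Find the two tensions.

ΣF_x = 0: −T_L·cos34° + T_R·cos62° = 0 → T_R = 1.7659·T_L.
ΣF_y = 0: T_L·sin34° + T_R·sin62° = 45.
Substitute: T_L·(0.559193 + 1.7659·0.882948) = 45 → T_L = 21.2425 ≈ 21.24 lb.
Then T_R = 1.7659 × 21.2425 = 37.51 lb.

T_L = 21.24 lb, T_R = 37.51 lb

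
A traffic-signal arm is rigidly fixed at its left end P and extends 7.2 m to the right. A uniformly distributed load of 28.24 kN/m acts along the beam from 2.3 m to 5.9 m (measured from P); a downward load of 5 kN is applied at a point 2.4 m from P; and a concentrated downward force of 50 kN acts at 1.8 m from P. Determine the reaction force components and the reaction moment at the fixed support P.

P_x = 0, P_y = 156.7 kN, M_P = 518.8 kN·m

Resultant of the distributed load: 28.24 × 3.6 = 101.664 kN at 4.1 m from P.
ΣF_x = 0: P_x = 0.
ΣF_y = 0: P_y − 28.24·3.6 − 5 − 50 = 0 → P_y = 156.7 kN.
ΣM about P: M_P − (28.24·3.6)·4.1 − 5·2.4 − 50·1.8 = 0 → M_P = 518.8 kN·m.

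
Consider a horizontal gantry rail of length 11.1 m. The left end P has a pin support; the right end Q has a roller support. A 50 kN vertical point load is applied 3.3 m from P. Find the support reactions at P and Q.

P_x = 0, P_y = 35.14 kN, Q_y = 14.86 kN

ΣM about P: Q_y·11.1 − 50·3.3 = 0 → Q_y = 165/11.1 = 14.8649 ≈ 14.86 kN.
ΣF_y = 0: P_y + 14.8649 − 50 = 0 → P_y = 35.14 kN.
ΣF_x = 0: no horizontal applied forces, so P_x = 0.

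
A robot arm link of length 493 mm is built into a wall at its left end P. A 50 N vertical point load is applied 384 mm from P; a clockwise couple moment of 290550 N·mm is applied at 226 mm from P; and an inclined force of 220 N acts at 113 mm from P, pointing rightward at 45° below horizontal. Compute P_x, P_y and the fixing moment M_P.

ΣF_x = 0: P_x + 220·cos45° = 0 → P_x = -155.6 N.
ΣF_y = 0: P_y − 50 − 220·sin45° = 0 → P_y = 205.6 N.
ΣM about P: M_P − 50·384 − 290550 − 220·sin45°·113 = 0 → M_P = 327300 N·mm.

P_x = -155.6 N, P_y = 205.6 N, M_P = 327300 N·mm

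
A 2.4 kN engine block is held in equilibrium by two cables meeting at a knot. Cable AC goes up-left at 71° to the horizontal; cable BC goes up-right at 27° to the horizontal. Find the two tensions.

ΣF_x = 0: −T_AC·cos71° + T_BC·cos27° = 0 → T_BC = 0.365394·T_AC.
ΣF_y = 0: T_AC·sin71° + T_BC·sin27° = 2.4.
Substitute: T_AC·(0.945519 + 0.365394·0.45399) = 2.4 → T_AC = 2.15943 ≈ 2.159 kN.
Then T_BC = 0.365394 × 2.15943 = 0.7890 kN.

T_AC = 2.159 kN, T_BC = 0.7890 kN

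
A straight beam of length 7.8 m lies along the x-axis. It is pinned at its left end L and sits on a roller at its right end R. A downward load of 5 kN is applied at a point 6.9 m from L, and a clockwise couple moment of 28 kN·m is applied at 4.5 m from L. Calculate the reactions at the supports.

L_x = 0, L_y = -3.013 kN, R_y = 8.013 kN

ΣM about L: R_y·7.8 − 5·6.9 − 28 = 0 → R_y = 62.5/7.8 = 8.01282 ≈ 8.013 kN.
ΣF_y = 0: L_y + 8.01282 − 5 = 0 → L_y = -3.013 kN.
ΣF_x = 0: no horizontal applied forces, so L_x = 0.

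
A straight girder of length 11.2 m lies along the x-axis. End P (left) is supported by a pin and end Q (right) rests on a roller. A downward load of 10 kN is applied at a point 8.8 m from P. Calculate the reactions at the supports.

P_x = 0, P_y = 2.143 kN, Q_y = 7.857 kN

Taking moments about P: Q_y·11.2 − 10·8.8 = 0 → Q_y = 88/11.2 = 7.85714 ≈ 7.857 kN.
ΣF_y = 0: P_y + 7.85714 − 10 = 0 → P_y = 2.143 kN.
ΣF_x = 0: no horizontal applied forces, so P_x = 0.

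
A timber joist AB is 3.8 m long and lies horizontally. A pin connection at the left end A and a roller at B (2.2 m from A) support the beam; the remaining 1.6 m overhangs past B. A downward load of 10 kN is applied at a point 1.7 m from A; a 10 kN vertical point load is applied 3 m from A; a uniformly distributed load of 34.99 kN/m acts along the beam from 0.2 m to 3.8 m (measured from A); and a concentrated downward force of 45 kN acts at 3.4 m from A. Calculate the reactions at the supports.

A_x = 0, A_y = -14.46 kN, B_y = 205.4 kN

Resultant of the distributed load: 34.99 × 3.6 = 125.964 kN at 2 m from A.
Taking moments about A: B_y·2.2 − 10·1.7 − 10·3 − (34.99·3.6)·2 − 45·3.4 = 0 → B_y = 451.928/2.2 = 205.422 ≈ 205.4 kN.
ΣF_y = 0: A_y + 205.422 − 10 − 10 − 34.99·3.6 − 45 = 0 → A_y = -14.46 kN.
ΣF_x = 0: no horizontal applied forces, so A_x = 0.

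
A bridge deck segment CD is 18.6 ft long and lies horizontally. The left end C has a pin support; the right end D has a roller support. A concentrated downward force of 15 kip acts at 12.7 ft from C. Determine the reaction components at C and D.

ΣM about C: D_y·18.6 − 15·12.7 = 0 → D_y = 190.5/18.6 = 10.2419 ≈ 10.24 kip.
ΣF_y = 0: C_y + 10.2419 − 15 = 0 → C_y = 4.758 kip.
ΣF_x = 0: no horizontal applied forces, so C_x = 0.

C_x = 0, C_y = 4.758 kip, D_y = 10.24 kip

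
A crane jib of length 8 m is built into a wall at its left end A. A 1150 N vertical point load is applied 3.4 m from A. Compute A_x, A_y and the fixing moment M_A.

ΣF_x = 0: A_x = 0.
ΣF_y = 0: A_y − 1150 = 0 → A_y = 1150 N.
ΣM about A: M_A − 1150·3.4 = 0 → M_A = 3910 N·m.

A_x = 0, A_y = 1150 N, M_A = 3910 N·m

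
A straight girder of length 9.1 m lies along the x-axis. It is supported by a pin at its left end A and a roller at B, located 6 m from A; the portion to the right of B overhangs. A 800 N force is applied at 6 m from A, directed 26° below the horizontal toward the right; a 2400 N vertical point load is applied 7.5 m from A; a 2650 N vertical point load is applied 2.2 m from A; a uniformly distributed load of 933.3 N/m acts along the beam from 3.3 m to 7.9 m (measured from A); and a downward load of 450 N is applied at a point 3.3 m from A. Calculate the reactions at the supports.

A_x = -719.0 N, A_y = 1567 N, B_y = 8577 N

Resultant of the distributed load: 933.3 × 4.6 = 4293.18 N at 5.6 m from A.
Taking moments about A: B_y·6 − 800·sin26°·6 − 2400·7.5 − 2650·2.2 − (933.3·4.6)·5.6 − 450·3.3 = 0 → B_y = 51461/6 = 8576.83 ≈ 8577 N.
ΣF_y = 0: A_y + 8576.83 − 800·sin26° − 2400 − 2650 − 933.3·4.6 − 450 = 0 → A_y = 1567 N.
ΣF_x = 0: A_x + 800·cos26° = 0 → A_x = -719.0 N.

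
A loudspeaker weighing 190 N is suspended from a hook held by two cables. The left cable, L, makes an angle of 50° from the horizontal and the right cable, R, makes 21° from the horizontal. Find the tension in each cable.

ΣF_x = 0: −T_L·cos50° + T_R·cos21° = 0 → T_R = 0.688519·T_L.
ΣF_y = 0: T_L·sin50° + T_R·sin21° = 190.
Substitute: T_L·(0.766044 + 0.688519·0.358368) = 190 → T_L = 187.601 ≈ 187.6 N.
Then T_R = 0.688519 × 187.601 = 129.2 N.

T_L = 187.6 N, T_R = 129.2 N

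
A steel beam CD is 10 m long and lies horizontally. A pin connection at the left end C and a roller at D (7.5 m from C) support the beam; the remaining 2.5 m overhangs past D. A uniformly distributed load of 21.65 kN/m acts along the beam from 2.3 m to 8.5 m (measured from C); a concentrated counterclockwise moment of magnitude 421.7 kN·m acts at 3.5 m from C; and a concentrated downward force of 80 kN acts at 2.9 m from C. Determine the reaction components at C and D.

C_x = 0, C_y = 142.9 kN, D_y = 71.35 kN

Resultant of the distributed load: 21.65 × 6.2 = 134.23 kN at 5.4 m from C.
ΣM about C: D_y·7.5 − (21.65·6.2)·5.4 + 421.7 − 80·2.9 = 0 → D_y = 535.142/7.5 = 71.3523 ≈ 71.35 kN.
ΣF_y = 0: C_y + 71.3523 − 21.65·6.2 − 80 = 0 → C_y = 142.9 kN.
ΣF_x = 0: no horizontal applied forces, so C_x = 0.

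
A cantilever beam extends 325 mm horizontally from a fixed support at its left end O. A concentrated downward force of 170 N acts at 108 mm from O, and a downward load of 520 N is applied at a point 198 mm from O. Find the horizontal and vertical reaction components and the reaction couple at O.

ΣF_x = 0: O_x = 0.
ΣF_y = 0: O_y − 170 − 520 = 0 → O_y = 690.0 N.
ΣM about O: M_O − 170·108 − 520·198 = 0 → M_O = 121300 N·mm.

O_x = 0, O_y = 690.0 N, M_O = 121300 N·mm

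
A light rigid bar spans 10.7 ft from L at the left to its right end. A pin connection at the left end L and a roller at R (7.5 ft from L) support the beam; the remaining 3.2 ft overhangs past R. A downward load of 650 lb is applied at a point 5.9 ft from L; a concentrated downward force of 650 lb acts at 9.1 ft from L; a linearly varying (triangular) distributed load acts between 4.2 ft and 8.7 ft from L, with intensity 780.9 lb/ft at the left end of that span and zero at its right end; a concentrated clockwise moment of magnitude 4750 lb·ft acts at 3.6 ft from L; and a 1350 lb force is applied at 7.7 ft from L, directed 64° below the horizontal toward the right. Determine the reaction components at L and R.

L_x = -591.8 lb, L_y = -244.0 lb, R_y = 4514 lb

Resultant of the triangular load: ½ × 780.9 × 4.5 = 1757.025 lb, acting at 5.7 ft from L (one-third of the span from the peak).
Moments about L: R_y·7.5 − 650·5.9 − 650·9.1 − (½·780.9·4.5)·5.7 − 4750 − 1350·sin64°·7.7 = 0 → R_y = 33858/7.5 = 4514.4 ≈ 4514 lb.
ΣF_y = 0: L_y + 4514.4 − 650 − 650 − ½·780.9·4.5 − 1350·sin64° = 0 → L_y = -244.0 lb.
ΣF_x = 0: L_x + 1350·cos64° = 0 → L_x = -591.8 lb.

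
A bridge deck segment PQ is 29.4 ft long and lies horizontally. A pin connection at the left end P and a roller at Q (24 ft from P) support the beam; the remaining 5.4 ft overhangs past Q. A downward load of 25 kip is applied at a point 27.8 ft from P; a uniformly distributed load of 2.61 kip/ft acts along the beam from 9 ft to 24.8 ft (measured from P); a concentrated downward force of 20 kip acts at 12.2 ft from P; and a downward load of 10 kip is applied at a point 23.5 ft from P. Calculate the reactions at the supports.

Resultant of the distributed load: 2.61 × 15.8 = 41.238 kip at 16.9 ft from P.
Taking moments about P: Q_y·24 − 25·27.8 − (2.61·15.8)·16.9 − 20·12.2 − 10·23.5 = 0 → Q_y = 1870.9222/24 = 77.9551 ≈ 77.96 kip.
ΣF_y = 0: P_y + 77.9551 − 25 − 2.61·15.8 − 20 − 10 = 0 → P_y = 18.28 kip.
ΣF_x = 0: no horizontal applied forces, so P_x = 0.

P_x = 0, P_y = 18.28 kip, Q_y = 77.96 kip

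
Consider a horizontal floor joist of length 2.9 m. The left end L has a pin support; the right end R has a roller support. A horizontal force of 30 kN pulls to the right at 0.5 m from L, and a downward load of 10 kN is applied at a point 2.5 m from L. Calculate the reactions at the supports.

Moments about L: R_y·2.9 − 10·2.5 = 0 → R_y = 25/2.9 = 8.62069 ≈ 8.621 kN.
ΣF_y = 0: L_y + 8.62069 − 10 = 0 → L_y = 1.379 kN.
ΣF_x = 0: L_x + 30 = 0 → L_x = -30.00 kN.

L_x = -30.00 kN, L_y = 1.379 kN, R_y = 8.621 kN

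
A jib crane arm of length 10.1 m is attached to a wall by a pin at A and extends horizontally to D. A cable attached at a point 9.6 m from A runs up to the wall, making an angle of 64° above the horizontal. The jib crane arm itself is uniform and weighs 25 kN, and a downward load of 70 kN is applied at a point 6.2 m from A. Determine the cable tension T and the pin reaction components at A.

T = 64.93 kN, A_x = 28.46 kN, A_y = 36.64 kN

ΣM about A: T·sin64°·9.6 − 25·5.05 − 70·6.2 = 0 → T = 560.25/(9.6·0.898794) = 64.9308 ≈ 64.93 kN.
ΣF_x = 0: A_x − T·cos64° = 0 → A_x = 64.9308 × 0.438371 = 28.46 kN.
ΣF_y = 0: A_y + T·sin64° − 25 − 70 = 0 → A_y = 95 − 64.9308 × 0.898794 = 36.64 kN.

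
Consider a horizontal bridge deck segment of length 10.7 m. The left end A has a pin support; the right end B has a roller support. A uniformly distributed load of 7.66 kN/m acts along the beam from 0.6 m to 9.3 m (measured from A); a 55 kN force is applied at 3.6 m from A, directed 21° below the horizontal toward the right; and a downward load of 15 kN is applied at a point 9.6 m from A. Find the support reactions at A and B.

A_x = -51.35 kN, A_y = 50.43 kN, B_y = 50.92 kN

Resultant of the distributed load: 7.66 × 8.7 = 66.642 kN at 4.95 m from A.
Taking moments about A: B_y·10.7 − (7.66·8.7)·4.95 − 55·sin21°·3.6 − 15·9.6 = 0 → B_y = 544.835/10.7 = 50.9192 ≈ 50.92 kN.
ΣF_y = 0: A_y + 50.9192 − 7.66·8.7 − 55·sin21° − 15 = 0 → A_y = 50.43 kN.
ΣF_x = 0: A_x + 55·cos21° = 0 → A_x = -51.35 kN.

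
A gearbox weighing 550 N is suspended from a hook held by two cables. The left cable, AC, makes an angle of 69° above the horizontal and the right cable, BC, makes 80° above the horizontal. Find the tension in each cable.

T_AC = 185.4 N, T_BC = 382.7 N

ΣF_x = 0: −T_AC·cos69° + T_BC·cos80° = 0 → T_BC = 2.06376·T_AC.
ΣF_y = 0: T_AC·sin69° + T_BC·sin80° = 550.
Substitute: T_AC·(0.93358 + 2.06376·0.984808) = 550 → T_AC = 185.436 ≈ 185.4 N.
Then T_BC = 2.06376 × 185.436 = 382.7 N.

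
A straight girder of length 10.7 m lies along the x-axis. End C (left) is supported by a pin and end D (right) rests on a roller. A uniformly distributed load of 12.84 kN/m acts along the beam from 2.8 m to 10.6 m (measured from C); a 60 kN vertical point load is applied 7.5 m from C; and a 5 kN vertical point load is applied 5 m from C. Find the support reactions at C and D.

C_x = 0, C_y = 58.05 kN, D_y = 107.1 kN

Resultant of the distributed load: 12.84 × 7.8 = 100.152 kN at 6.7 m from C.
Taking moments about C: D_y·10.7 − (12.84·7.8)·6.7 − 60·7.5 − 5·5 = 0 → D_y = 1146.0184/10.7 = 107.105 ≈ 107.1 kN.
ΣF_y = 0: C_y + 107.105 − 12.84·7.8 − 60 − 5 = 0 → C_y = 58.05 kN.
ΣF_x = 0: no horizontal applied forces, so C_x = 0.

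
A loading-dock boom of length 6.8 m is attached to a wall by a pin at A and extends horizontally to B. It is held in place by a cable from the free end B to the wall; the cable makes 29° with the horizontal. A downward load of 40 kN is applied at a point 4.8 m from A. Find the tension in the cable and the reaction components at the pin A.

ΣM about A: T·sin29°·6.8 − 40·4.8 = 0 → T = 192/(6.8·0.48481) = 58.2399 ≈ 58.24 kN.
ΣF_x = 0: A_x − T·cos29° = 0 → A_x = 58.2399 × 0.87462 = 50.94 kN.
ΣF_y = 0: A_y + T·sin29° − 40 = 0 → A_y = 40 − 58.2399 × 0.48481 = 11.76 kN.

T = 58.24 kN, A_x = 50.94 kN, A_y = 11.76 kN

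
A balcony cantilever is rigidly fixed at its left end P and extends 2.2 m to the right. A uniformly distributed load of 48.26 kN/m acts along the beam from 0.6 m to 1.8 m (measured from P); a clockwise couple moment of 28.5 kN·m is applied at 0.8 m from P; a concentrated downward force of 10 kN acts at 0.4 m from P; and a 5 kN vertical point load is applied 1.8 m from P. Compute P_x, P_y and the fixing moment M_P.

Resultant of the distributed load: 48.26 × 1.2 = 57.912 kN at 1.2 m from P.
ΣF_x = 0: P_x = 0.
ΣF_y = 0: P_y − 48.26·1.2 − 10 − 5 = 0 → P_y = 72.91 kN.
ΣM about P: M_P − (48.26·1.2)·1.2 − 28.5 − 10·0.4 − 5·1.8 = 0 → M_P = 111.0 kN·m.

P_x = 0, P_y = 72.91 kN, M_P = 111.0 kN·m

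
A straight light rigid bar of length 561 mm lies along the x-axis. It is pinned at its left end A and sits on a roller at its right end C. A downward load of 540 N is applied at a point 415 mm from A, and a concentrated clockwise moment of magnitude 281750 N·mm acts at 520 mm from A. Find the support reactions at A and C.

Taking moments about A: C_y·561 − 540·415 − 281750 = 0 → C_y = 505850/561 = 901.693 ≈ 901.7 N.
ΣF_y = 0: A_y + 901.693 − 540 = 0 → A_y = -361.7 N.
ΣF_x = 0: no horizontal applied forces, so A_x = 0.

A_x = 0, A_y = -361.7 N, C_y = 901.7 N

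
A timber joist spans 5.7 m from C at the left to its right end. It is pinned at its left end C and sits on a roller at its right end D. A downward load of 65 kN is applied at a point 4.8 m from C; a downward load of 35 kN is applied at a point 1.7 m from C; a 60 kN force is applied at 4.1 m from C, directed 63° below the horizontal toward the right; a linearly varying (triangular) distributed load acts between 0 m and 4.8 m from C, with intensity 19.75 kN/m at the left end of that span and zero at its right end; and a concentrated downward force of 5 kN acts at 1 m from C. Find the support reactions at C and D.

C_x = -27.24 kN, C_y = 88.05 kN, D_y = 117.8 kN

Resultant of the triangular load: ½ × 19.75 × 4.8 = 47.4 kN, acting at 1.6 m from C (one-third of the span from the peak).
ΣM about C: D_y·5.7 − 65·4.8 − 35·1.7 − 60·sin63°·4.1 − (½·19.75·4.8)·1.6 − 5·1 = 0 → D_y = 671.528/5.7 = 117.812 ≈ 117.8 kN.
ΣF_y = 0: C_y + 117.812 − 65 − 35 − 60·sin63° − ½·19.75·4.8 − 5 = 0 → C_y = 88.05 kN.
ΣF_x = 0: C_x + 60·cos63° = 0 → C_x = -27.24 kN.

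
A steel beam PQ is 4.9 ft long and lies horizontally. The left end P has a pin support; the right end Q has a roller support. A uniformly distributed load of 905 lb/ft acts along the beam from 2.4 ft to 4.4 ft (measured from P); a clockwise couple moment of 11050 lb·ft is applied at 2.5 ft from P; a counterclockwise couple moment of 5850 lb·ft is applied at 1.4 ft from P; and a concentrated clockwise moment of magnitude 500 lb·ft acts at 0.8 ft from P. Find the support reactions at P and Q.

P_x = 0, P_y = -609.2 lb, Q_y = 2419 lb

Resultant of the distributed load: 905 × 2 = 1810 lb at 3.4 ft from P.
Moments about P: Q_y·4.9 − (905·2)·3.4 − 11050 + 5850 − 500 = 0 → Q_y = 11854/4.9 = 2419.18 ≈ 2419 lb.
ΣF_y = 0: P_y + 2419.18 − 905·2 = 0 → P_y = -609.2 lb.
ΣF_x = 0: no horizontal applied forces, so P_x = 0.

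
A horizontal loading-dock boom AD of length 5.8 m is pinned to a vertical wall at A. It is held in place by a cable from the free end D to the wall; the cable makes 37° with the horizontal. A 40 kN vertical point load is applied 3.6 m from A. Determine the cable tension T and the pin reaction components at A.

ΣM about A: T·sin37°·5.8 − 40·3.6 = 0 → T = 144/(5.8·0.601815) = 41.2545 ≈ 41.25 kN.
ΣF_x = 0: A_x − T·cos37° = 0 → A_x = 41.2545 × 0.798636 = 32.95 kN.
ΣF_y = 0: A_y + T·sin37° − 40 = 0 → A_y = 40 − 41.2545 × 0.601815 = 15.17 kN.

T = 41.25 kN, A_x = 32.95 kN, A_y = 15.17 kN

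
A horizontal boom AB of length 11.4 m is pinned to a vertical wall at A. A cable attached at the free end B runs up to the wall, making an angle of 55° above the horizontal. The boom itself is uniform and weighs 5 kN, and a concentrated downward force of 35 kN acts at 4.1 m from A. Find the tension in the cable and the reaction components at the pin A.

T = 18.42 kN, A_x = 10.56 kN, A_y = 24.91 kN

ΣM about A: T·sin55°·11.4 − 5·5.7 − 35·4.1 = 0 → T = 172/(11.4·0.819152) = 18.4187 ≈ 18.42 kN.
ΣF_x = 0: A_x − T·cos55° = 0 → A_x = 18.4187 × 0.573576 = 10.56 kN.
ΣF_y = 0: A_y + T·sin55° − 5 − 35 = 0 → A_y = 40 − 18.4187 × 0.819152 = 24.91 kN.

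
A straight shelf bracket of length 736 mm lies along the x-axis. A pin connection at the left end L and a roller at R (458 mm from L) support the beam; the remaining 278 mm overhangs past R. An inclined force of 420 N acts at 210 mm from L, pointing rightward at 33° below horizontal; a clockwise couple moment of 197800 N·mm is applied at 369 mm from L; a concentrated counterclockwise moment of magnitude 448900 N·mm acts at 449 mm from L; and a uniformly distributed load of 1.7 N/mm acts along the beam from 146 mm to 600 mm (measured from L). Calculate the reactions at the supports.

L_x = -352.2 N, L_y = 815.4 N, R_y = 185.2 N

Resultant of the distributed load: 1.7 × 454 = 771.8 N at 373 mm from L.
Taking moments about L: R_y·458 − 420·sin33°·210 − 197800 + 448900 − (1.7·454)·373 = 0 → R_y = 84818.6/458 = 185.193 ≈ 185.2 N.
ΣF_y = 0: L_y + 185.193 − 420·sin33° − 1.7·454 = 0 → L_y = 815.4 N.
ΣF_x = 0: L_x + 420·cos33° = 0 → L_x = -352.2 N.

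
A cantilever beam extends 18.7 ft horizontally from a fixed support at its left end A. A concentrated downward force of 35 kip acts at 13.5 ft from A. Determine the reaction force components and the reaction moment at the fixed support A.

A_x = 0, A_y = 35.00 kip, M_A = 472.5 kip·ft

ΣF_x = 0: A_x = 0.
ΣF_y = 0: A_y − 35 = 0 → A_y = 35.00 kip.
ΣM about A: M_A − 35·13.5 = 0 → M_A = 472.5 kip·ft.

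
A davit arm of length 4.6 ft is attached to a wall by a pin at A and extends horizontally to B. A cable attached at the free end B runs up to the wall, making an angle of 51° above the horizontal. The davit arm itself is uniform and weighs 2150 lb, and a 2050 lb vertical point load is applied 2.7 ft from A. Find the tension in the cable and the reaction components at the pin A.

T = 2932 lb, A_x = 1845 lb, A_y = 1922 lb

ΣM about A: T·sin51°·4.6 − 2150·2.3 − 2050·2.7 = 0 → T = 10480/(4.6·0.777146) = 2931.57 ≈ 2932 lb.
ΣF_x = 0: A_x − T·cos51° = 0 → A_x = 2931.57 × 0.62932 = 1845 lb.
ΣF_y = 0: A_y + T·sin51° − 2150 − 2050 = 0 → A_y = 4200 − 2931.57 × 0.777146 = 1922 lb.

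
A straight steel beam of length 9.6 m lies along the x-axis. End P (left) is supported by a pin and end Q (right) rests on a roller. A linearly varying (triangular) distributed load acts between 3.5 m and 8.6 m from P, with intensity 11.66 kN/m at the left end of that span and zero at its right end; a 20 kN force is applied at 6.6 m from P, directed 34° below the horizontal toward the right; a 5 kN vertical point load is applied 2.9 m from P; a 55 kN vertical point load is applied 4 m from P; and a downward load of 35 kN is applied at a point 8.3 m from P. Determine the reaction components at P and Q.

P_x = -16.58 kN, P_y = 57.44 kN, Q_y = 78.48 kN

Resultant of the triangular load: ½ × 11.66 × 5.1 = 29.733 kN, acting at 5.2 m from P (one-third of the span from the peak).
Moments about P: Q_y·9.6 − (½·11.66·5.1)·5.2 − 20·sin34°·6.6 − 5·2.9 − 55·4 − 35·8.3 = 0 → Q_y = 753.425/9.6 = 78.4818 ≈ 78.48 kN.
ΣF_y = 0: P_y + 78.4818 − ½·11.66·5.1 − 20·sin34° − 5 − 55 − 35 = 0 → P_y = 57.44 kN.
ΣF_x = 0: P_x + 20·cos34° = 0 → P_x = -16.58 kN.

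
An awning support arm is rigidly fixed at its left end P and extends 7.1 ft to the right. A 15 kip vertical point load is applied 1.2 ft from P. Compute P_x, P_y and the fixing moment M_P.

ΣF_x = 0: P_x = 0.
ΣF_y = 0: P_y − 15 = 0 → P_y = 15.00 kip.
ΣM about P: M_P − 15·1.2 = 0 → M_P = 18.00 kip·ft.

P_x = 0, P_y = 15.00 kip, M_P = 18.00 kip·ft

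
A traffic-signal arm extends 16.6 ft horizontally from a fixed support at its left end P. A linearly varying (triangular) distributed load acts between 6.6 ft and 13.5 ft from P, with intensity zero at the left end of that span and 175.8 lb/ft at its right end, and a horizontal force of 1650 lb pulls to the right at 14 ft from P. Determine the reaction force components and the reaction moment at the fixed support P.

P_x = -1650 lb, P_y = 606.5 lb, M_P = 6793 lb·ft

Resultant of the triangular load: ½ × 175.8 × 6.9 = 606.51 lb, acting at 11.2 ft from P (one-third of the span from the peak).
ΣF_x = 0: P_x + 1650 = 0 → P_x = -1650 lb.
ΣF_y = 0: P_y − ½·175.8·6.9 = 0 → P_y = 606.5 lb.
ΣM about P: M_P − (½·175.8·6.9)·11.2 = 0 → M_P = 6793 lb·ft.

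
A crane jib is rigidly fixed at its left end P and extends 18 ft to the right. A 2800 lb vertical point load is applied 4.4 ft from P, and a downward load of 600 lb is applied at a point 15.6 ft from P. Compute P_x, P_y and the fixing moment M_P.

ΣF_x = 0: P_x = 0.
ΣF_y = 0: P_y − 2800 − 600 = 0 → P_y = 3400 lb.
ΣM about P: M_P − 2800·4.4 − 600·15.6 = 0 → M_P = 21680 lb·ft.

P_x = 0, P_y = 3400 lb, M_P = 21680 lb·ft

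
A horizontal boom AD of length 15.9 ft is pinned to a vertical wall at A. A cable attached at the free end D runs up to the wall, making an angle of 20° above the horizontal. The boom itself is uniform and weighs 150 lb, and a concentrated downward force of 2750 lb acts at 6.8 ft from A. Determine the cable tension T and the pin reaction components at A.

ΣM about A: T·sin20°·15.9 − 150·7.95 − 2750·6.8 = 0 → T = 19892.5/(15.9·0.34202) = 3657.98 ≈ 3658 lb.
ΣF_x = 0: A_x − T·cos20° = 0 → A_x = 3657.98 × 0.939693 = 3437 lb.
ΣF_y = 0: A_y + T·sin20° − 150 − 2750 = 0 → A_y = 2900 − 3657.98 × 0.34202 = 1649 lb.

T = 3658 lb, A_x = 3437 lb, A_y = 1649 lb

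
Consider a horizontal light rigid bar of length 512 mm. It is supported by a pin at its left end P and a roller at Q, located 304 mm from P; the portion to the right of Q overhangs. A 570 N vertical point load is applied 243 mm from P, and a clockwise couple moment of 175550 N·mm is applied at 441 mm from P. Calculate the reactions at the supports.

Moments about P: Q_y·304 − 570·243 − 175550 = 0 → Q_y = 314060/304 = 1033.09 ≈ 1033 N.
ΣF_y = 0: P_y + 1033.09 − 570 = 0 → P_y = -463.1 N.
ΣF_x = 0: no horizontal applied forces, so P_x = 0.

P_x = 0, P_y = -463.1 N, Q_y = 1033 N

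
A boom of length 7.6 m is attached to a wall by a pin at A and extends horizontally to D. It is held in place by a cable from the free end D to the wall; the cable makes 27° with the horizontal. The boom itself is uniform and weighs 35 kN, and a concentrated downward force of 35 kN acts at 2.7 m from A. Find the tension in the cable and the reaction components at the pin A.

T = 65.94 kN, A_x = 58.75 kN, A_y = 40.07 kN

ΣM about A: T·sin27°·7.6 − 35·3.8 − 35·2.7 = 0 → T = 227.5/(7.6·0.45399) = 65.9358 ≈ 65.94 kN.
ΣF_x = 0: A_x − T·cos27° = 0 → A_x = 65.9358 × 0.891007 = 58.75 kN.
ΣF_y = 0: A_y + T·sin27° − 35 − 35 = 0 → A_y = 70 − 65.9358 × 0.45399 = 40.07 kN.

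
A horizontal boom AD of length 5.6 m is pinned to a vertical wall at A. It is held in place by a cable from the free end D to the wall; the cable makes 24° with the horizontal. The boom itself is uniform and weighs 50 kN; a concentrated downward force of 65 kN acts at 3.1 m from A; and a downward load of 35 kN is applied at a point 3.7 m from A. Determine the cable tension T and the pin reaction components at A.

ΣM about A: T·sin24°·5.6 − 50·2.8 − 65·3.1 − 35·3.7 = 0 → T = 471/(5.6·0.406737) = 206.785 ≈ 206.8 kN.
ΣF_x = 0: A_x − T·cos24° = 0 → A_x = 206.785 × 0.913545 = 188.9 kN.
ΣF_y = 0: A_y + T·sin24° − 50 − 65 − 35 = 0 → A_y = 150 − 206.785 × 0.406737 = 65.89 kN.

T = 206.8 kN, A_x = 188.9 kN, A_y = 65.89 kN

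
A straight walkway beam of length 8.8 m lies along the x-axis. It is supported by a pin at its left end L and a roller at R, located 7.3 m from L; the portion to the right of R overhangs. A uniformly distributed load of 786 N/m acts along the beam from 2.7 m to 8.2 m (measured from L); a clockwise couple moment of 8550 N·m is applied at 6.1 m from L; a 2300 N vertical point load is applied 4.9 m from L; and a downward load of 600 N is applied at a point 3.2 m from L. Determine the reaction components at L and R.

L_x = 0, L_y = 1017 N, R_y = 6206 N

Resultant of the distributed load: 786 × 5.5 = 4323 N at 5.45 m from L.
Taking moments about L: R_y·7.3 − (786·5.5)·5.45 − 8550 − 2300·4.9 − 600·3.2 = 0 → R_y = 45300.35/7.3 = 6205.53 ≈ 6206 N.
ΣF_y = 0: L_y + 6205.53 − 786·5.5 − 2300 − 600 = 0 → L_y = 1017 N.
ΣF_x = 0: no horizontal applied forces, so L_x = 0.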